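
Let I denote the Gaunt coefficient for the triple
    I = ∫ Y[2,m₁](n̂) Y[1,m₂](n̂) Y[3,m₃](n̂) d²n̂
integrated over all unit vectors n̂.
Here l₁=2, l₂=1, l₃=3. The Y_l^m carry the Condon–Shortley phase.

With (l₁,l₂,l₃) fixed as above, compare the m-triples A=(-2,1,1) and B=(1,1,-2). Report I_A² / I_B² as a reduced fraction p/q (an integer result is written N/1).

1/10

Shared (l₁,l₂,l₃)=(2,1,3): N and (l;000)² cancel in I_A²/I_B².
A: Δ = 0!·4!·2!/7! = 1/105; Racah Σ t=0..0: t=0:+1/48 = 1/48; ⇒ 3j(2 1 3; -2 1 1)² = 1/105, sgn +1
B: Δ = 0!·4!·2!/7! = 1/105; Racah Σ t=0..0: t=0:+1/12 = 1/12; ⇒ 3j(2 1 3; 1 1 -2)² = 2/21, sgn -1
I_A²/I_B² = (1/105)/(2/21) = 1/10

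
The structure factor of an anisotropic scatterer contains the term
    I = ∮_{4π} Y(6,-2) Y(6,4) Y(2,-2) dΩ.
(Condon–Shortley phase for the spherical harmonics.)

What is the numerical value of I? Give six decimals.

-0.153870

m-sum 0 ✓  L=14 even ✓  0≤2≤12 ✓
Π(2lᵢ+1) = 13×13×5 = 845
triangle coeff Δ(6,6,2) = 1/90090
Σ_t [4,6]: t=4:+1/69120 t=5:−1/14400 t=6:+1/69120 = -7/172800
(3j)²=14/715 [(6 6 2; 0 0 0)], sign=-1
Σ_t [8,8]: t=8:+1/322560 = 1/322560
(3j)²=18/1001 [(6 6 2; -2 4 -2)], sign=+1
⇒ 4πI² = 36/121
I = (-1)√(36/121/(4π)) = -0.15386989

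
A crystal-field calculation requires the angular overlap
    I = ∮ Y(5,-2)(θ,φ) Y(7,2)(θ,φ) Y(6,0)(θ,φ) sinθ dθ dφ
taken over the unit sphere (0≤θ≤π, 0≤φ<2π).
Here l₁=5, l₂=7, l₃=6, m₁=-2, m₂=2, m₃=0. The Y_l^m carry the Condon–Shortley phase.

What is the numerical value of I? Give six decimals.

-0.056352

Checks pass: Σm=0; 18 even; l₃=6∈[2,12].
(2·5+1)(2·7+1)(2·6+1) = 2145
Δ: 6! 4! 8! / 19! → 1/174594420
sum: t=1:−1/4147200 t=2:+1/207360 t=3:−1/82944 t=4:+1/207360 t=5:−1/4147200 = -1/345600
3j²(5 7 6; 0 0 0) = Δ·Π!·Σ² = 420/46189  (sign -1)
sum: t=3:−1/1244160 t=4:+1/207360 t=5:−1/276480 t=6:+1/3110400 = 1/1382400
3j²(5 7 6; -2 2 0) = Δ·Π!·Σ² = 189/92378  (sign +1)
combine: 4πI² = 2145·420/46189·189/92378 = 595350/14919047
take √, sign -1: I = -0.05635218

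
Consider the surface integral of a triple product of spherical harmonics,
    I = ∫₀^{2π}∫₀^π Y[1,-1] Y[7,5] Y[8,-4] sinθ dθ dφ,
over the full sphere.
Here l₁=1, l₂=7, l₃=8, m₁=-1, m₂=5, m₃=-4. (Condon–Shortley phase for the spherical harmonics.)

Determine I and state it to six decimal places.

Checks pass: Σm=0; 16 even; l₃=8∈[6,8].
(2·1+1)(2·7+1)(2·8+1) = 765
Δ: 0! 2! 14! / 17! → 1/2040
sum: t=0:+1/25401600 = 1/25401600
3j²(1 7 8; 0 0 0) = Δ·Π!·Σ² = 8/255  (sign +1)
sum: t=0:+1/1916006400 = 1/1916006400
3j²(1 7 8; -1 5 -4) = Δ·Π!·Σ² = 1/340  (sign +1)
combine: 4πI² = 765·8/255·1/340 = 6/85
take √, sign +1: I = 0.07494820

0.074948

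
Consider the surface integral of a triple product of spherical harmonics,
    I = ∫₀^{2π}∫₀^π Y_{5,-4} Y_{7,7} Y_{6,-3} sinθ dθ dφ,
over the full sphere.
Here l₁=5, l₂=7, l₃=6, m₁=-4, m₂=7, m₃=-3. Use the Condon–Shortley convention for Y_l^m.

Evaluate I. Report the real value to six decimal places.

Checks pass: Σm=0; 18 even; l₃=6∈[2,12].
(2·5+1)(2·7+1)(2·6+1) = 2145
Δ: 6! 4! 8! / 19! → 1/174594420
sum: t=1:−1/4147200 t=2:+1/207360 t=3:−1/82944 t=4:+1/207360 t=5:−1/4147200 = -1/345600
3j²(5 7 6; 0 0 0) = Δ·Π!·Σ² = 420/46189  (sign -1)
sum: t=6:+1/174182400 = 1/174182400
3j²(5 7 6; -4 7 -3) = Δ·Π!·Σ² = 21/1615  (sign -1)
combine: 4πI² = 2145·420/46189·21/1615 = 26460/104329
take √, sign +1: I = 0.14206512

0.142065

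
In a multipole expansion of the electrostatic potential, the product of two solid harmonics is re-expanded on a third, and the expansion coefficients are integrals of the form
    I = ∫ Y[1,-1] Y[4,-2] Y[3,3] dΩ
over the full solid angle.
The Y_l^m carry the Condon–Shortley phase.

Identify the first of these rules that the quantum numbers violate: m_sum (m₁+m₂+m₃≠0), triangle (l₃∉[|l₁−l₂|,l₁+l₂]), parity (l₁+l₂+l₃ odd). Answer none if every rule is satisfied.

none

Σmᵢ = 0  ✓
l₃∈[|l₁−l₂|,l₁+l₂]=[3,5], have l₃=3  ✓
Σlᵢ = 8 ⇒ even  ✓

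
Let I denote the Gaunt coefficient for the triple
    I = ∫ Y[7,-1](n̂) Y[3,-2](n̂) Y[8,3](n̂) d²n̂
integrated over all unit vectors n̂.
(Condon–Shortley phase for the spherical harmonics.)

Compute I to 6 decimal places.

0.039939

Rules hold: Σm=0, L=18 even, 4≤8≤10.
N = 15·7·17 = 1785
Δ = 2!·12!·4!/19! = 1/5290740
Racah Σ t=0..2: t=0:+1/7257600 t=1:−1/2073600 t=2:+1/7257600 = -1/4838400
⇒ 3j(7 3 8; 0 0 0)² = 252/20995, sgn -1
Racah Σ t=0..1: t=0:+1/11612160 t=1:−1/14515200 = 1/58060800
⇒ 3j(7 3 8; -1 -2 3)² = 55/58786, sgn -1
4πI² = N·(3j₀)²·(3jₘ)² = 20790/1037153
I = +1·√(0.0200453/4π) = 0.03993934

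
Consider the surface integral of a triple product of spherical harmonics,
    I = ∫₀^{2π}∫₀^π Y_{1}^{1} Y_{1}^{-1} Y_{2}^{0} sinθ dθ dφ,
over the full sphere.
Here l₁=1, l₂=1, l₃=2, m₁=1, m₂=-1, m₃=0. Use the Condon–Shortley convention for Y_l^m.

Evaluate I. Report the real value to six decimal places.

Checks pass: Σm=0; 4 even; l₃=2∈[0,2].
(2·1+1)(2·1+1)(2·2+1) = 45
Δ: 0! 2! 2! / 5! → 1/30
sum: t=0:+1/1 = 1/1
3j²(1 1 2; 0 0 0) = Δ·Π!·Σ² = 2/15  (sign +1)
sum: t=0:+1/4 = 1/4
3j²(1 1 2; 1 -1 0) = Δ·Π!·Σ² = 1/30  (sign +1)
combine: 4πI² = 45·2/15·1/30 = 1/5
take √, sign +1: I = 0.12615663

0.126157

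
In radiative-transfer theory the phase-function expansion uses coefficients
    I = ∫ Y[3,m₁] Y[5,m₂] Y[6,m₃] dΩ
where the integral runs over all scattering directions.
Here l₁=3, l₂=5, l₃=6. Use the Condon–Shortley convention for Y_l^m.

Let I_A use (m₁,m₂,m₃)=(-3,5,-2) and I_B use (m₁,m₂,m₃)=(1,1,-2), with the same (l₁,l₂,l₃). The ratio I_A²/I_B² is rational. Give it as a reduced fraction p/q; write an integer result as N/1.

1/14

Shared (l₁,l₂,l₃)=(3,5,6): N and (l;000)² cancel in I_A²/I_B².
A: Δ = 2!·4!·8!/15! = 1/675675; Racah Σ t=2..2: t=2:+1/1935360 = 1/1935360; ⇒ 3j(3 5 6; -3 5 -2)² = 1/1001, sgn +1
B: Δ = 2!·4!·8!/15! = 1/675675; Racah Σ t=0..2: t=0:+1/11520 t=1:−1/4320 t=2:+1/27648 = -1/9216; ⇒ 3j(3 5 6; 1 1 -2)² = 2/143, sgn -1
I_A²/I_B² = (1/1001)/(2/143) = 1/14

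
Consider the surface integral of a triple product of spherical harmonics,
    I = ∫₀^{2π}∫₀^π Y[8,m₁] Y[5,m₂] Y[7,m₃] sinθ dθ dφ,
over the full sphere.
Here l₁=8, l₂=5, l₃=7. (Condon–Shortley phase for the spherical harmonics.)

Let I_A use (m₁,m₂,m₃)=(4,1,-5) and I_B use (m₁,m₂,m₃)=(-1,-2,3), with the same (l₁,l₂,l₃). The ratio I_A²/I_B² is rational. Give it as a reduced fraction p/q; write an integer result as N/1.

121/5041

l's match ⇒ only the (l;m) 3-j factors differ between A and B.
A: triangle coeff Δ(8,5,7) = 1/814773960; Σ_t [2,4]: t=2:+1/92897280 t=3:−1/78382080 t=4:+1/696729600 = -1/1791590400; (3j)²=11/151164 [(8 5 7; 4 1 -5)], sign=-1
B: triangle coeff Δ(8,5,7) = 1/814773960; Σ_t [0,3]: t=0:+1/1567641600 t=1:−1/38707200 t=2:+1/8709120 t=3:−1/14929920 = 71/3135283200; (3j)²=5041/1662804 [(8 5 7; -1 -2 3)], sign=+1
I_A²/I_B² = (11/151164)/(5041/1662804) = 121/5041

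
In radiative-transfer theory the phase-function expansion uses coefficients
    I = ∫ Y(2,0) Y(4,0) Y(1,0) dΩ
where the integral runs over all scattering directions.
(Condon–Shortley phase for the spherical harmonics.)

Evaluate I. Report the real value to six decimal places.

0.000000

|2−4|≤1≤2+4 violated ⇒ I = 0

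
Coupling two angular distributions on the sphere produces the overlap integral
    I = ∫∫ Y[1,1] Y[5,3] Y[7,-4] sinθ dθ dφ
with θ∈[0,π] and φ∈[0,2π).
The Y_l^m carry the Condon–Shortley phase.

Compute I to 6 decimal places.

|1−5|≤7≤1+5 violated ⇒ I = 0

0.000000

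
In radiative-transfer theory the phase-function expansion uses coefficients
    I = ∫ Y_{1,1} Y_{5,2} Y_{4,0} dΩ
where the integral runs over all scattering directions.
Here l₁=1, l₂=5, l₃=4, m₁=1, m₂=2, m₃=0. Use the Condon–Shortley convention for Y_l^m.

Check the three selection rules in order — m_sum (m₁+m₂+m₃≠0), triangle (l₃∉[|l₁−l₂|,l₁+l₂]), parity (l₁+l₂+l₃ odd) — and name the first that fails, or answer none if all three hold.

m₁+m₂+m₃ = 1 + 2 + 0 = 3  ✗
triangle: |1−5|=4 ≤ l₃=4 ≤ 1+5=6
parity: l₁+l₂+l₃ = 10 is even

m_sum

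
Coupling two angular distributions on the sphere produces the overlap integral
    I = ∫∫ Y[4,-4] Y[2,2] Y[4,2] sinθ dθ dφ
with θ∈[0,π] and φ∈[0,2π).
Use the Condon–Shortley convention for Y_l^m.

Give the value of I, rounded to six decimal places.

-0.106180

Rules hold: Σm=0, L=10 even, 2≤4≤6.
N = 9·5·9 = 405
Δ = 2!·6!·2!/11! = 1/13860
Racah Σ t=0..2: t=0:+1/192 t=1:−1/36 t=2:+1/192 = -5/288
⇒ 3j(4 2 4; 0 0 0)² = 20/693, sgn -1
Racah Σ t=2..2: t=2:+1/2880 = 1/2880
⇒ 3j(4 2 4; -4 2 2)² = 2/165, sgn +1
4πI² = N·(3j₀)²·(3jₘ)² = 120/847
I = -1·√(0.141677/4π) = -0.10618031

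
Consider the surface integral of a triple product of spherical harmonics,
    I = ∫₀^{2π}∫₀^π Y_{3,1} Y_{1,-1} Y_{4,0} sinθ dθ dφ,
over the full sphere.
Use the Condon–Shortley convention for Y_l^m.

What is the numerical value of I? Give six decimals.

0.150786

m-sum 0 ✓  L=8 even ✓  2≤4≤4 ✓
Π(2lᵢ+1) = 7×3×9 = 189
triangle coeff Δ(3,1,4) = 1/252
Σ_t [0,0]: t=0:+1/36 = 1/36
(3j)²=4/63 [(3 1 4; 0 0 0)], sign=+1
Σ_t [0,0]: t=0:+1/96 = 1/96
(3j)²=1/42 [(3 1 4; 1 -1 0)], sign=+1
⇒ 4πI² = 2/7
I = (+1)√(2/7/(4π)) = 0.15078601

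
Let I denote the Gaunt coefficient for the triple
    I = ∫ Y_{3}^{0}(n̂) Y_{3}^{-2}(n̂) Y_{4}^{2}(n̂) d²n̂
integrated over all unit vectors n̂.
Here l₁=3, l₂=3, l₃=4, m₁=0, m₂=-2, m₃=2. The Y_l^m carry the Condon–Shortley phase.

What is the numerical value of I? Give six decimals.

-0.044418

Rules hold: Σm=0, L=10 even, 0≤4≤6.
N = 7·7·9 = 441
Δ = 2!·4!·4!/11! = 1/34650
Racah Σ t=0..2: t=0:+1/72 t=1:−1/16 t=2:+1/72 = -5/144
⇒ 3j(3 3 4; 0 0 0)² = 2/77, sgn -1
Racah Σ t=0..1: t=0:+1/72 t=1:−1/96 = 1/288
⇒ 3j(3 3 4; 0 -2 2)² = 1/462, sgn +1
4πI² = N·(3j₀)²·(3jₘ)² = 3/121
I = -1·√(0.0247934/4π) = -0.04441841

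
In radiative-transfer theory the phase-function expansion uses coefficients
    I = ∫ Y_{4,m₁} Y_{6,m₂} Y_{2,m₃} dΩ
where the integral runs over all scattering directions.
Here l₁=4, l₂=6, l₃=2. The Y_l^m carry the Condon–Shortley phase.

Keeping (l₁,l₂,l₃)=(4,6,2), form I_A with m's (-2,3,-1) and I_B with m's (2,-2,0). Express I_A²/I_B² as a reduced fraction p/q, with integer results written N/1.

3/2

Shared (l₁,l₂,l₃)=(4,6,2): N and (l;000)² cancel in I_A²/I_B².
A: Δ = 8!·0!·4!/13! = 1/6435; Racah Σ t=6..6: t=6:+1/8640 = 1/8640; ⇒ 3j(4 6 2; -2 3 -1)² = 28/715, sgn -1
B: Δ = 8!·0!·4!/13! = 1/6435; Racah Σ t=2..2: t=2:+1/5760 = 1/5760; ⇒ 3j(4 6 2; 2 -2 0)² = 56/2145, sgn +1
I_A²/I_B² = (28/715)/(56/2145) = 3/2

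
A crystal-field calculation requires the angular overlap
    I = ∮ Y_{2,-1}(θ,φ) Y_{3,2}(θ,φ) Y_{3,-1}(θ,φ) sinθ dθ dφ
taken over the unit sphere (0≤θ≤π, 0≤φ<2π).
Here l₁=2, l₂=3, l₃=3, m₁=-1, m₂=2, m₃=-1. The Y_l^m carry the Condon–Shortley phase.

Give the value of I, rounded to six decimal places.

Checks pass: Σm=0; 8 even; l₃=3∈[1,5].
(2·2+1)(2·3+1)(2·3+1) = 245
Δ: 2! 2! 4! / 9! → 1/3780
sum: t=0:+1/24 t=1:−1/4 t=2:+1/24 = -1/6
3j²(2 3 3; 0 0 0) = Δ·Π!·Σ² = 4/105  (sign +1)
sum: t=1:−1/48 t=2:+1/12 = 1/16
3j²(2 3 3; -1 2 -1) = Δ·Π!·Σ² = 1/28  (sign +1)
combine: 4πI² = 245·4/105·1/28 = 1/3
take √, sign +1: I = 0.16286750

0.162868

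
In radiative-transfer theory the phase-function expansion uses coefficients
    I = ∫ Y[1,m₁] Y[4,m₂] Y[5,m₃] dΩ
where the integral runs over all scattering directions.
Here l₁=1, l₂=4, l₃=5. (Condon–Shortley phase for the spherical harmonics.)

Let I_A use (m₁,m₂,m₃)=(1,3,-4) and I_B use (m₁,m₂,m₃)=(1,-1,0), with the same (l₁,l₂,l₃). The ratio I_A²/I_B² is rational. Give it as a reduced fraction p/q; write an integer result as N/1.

18/5

l's match ⇒ only the (l;m) 3-j factors differ between A and B.
A: triangle coeff Δ(1,4,5) = 1/495; Σ_t [0,0]: t=0:+1/10080 = 1/10080; (3j)²=4/55 [(1 4 5; 1 3 -4)], sign=-1
B: triangle coeff Δ(1,4,5) = 1/495; Σ_t [0,0]: t=0:+1/1440 = 1/1440; (3j)²=2/99 [(1 4 5; 1 -1 0)], sign=-1
I_A²/I_B² = (4/55)/(2/99) = 18/5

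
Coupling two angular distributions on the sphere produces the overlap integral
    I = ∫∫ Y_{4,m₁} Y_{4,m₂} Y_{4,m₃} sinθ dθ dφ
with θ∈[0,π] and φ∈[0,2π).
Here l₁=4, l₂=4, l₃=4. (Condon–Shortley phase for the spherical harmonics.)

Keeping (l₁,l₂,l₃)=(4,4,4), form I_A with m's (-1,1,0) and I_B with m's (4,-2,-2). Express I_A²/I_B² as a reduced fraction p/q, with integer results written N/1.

Shared (l₁,l₂,l₃)=(4,4,4): N and (l;000)² cancel in I_A²/I_B².
A: Δ = 4!·4!·4!/13! = 1/450450; Racah Σ t=1..4: t=1:−1/3456 t=2:+1/144 t=3:−1/96 t=4:+1/864 = -1/384; ⇒ 3j(4 4 4; -1 1 0)² = 9/2002, sgn -1
B: Δ = 4!·4!·4!/13! = 1/450450; Racah Σ t=0..0: t=0:+1/2304 = 1/2304; ⇒ 3j(4 4 4; 4 -2 -2)² = 5/143, sgn +1
I_A²/I_B² = (9/2002)/(5/143) = 9/70

9/70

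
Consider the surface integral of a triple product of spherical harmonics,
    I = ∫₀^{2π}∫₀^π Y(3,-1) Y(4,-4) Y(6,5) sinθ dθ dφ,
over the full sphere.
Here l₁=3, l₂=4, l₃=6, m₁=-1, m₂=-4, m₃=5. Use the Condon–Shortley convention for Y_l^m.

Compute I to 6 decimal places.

0.000000

Σlᵢ=13 odd — θ-integrand is odd under cosθ→−cosθ; I=0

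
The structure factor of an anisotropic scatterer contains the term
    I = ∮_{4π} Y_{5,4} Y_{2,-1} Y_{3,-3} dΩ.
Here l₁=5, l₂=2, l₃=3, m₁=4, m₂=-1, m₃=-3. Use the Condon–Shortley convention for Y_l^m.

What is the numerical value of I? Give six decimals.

m-sum 0 ✓  L=10 even ✓  3≤3≤7 ✓
Π(2lᵢ+1) = 11×5×7 = 385
triangle coeff Δ(5,2,3) = 1/2310
Σ_t [2,2]: t=2:+1/144 = 1/144
(3j)²=10/231 [(5 2 3; 0 0 0)], sign=-1
Σ_t [1,1]: t=1:−1/4320 = -1/4320
(3j)²=2/55 [(5 2 3; 4 -1 -3)], sign=-1
⇒ 4πI² = 20/33
I = (+1)√(20/33/(4π)) = 0.21961050

0.219610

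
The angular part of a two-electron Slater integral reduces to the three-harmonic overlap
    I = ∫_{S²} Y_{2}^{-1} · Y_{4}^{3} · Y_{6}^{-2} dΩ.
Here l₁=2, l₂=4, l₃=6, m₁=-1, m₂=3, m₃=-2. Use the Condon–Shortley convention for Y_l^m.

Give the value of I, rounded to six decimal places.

0.089969

Checks pass: Σm=0; 12 even; l₃=6∈[2,6].
(2·2+1)(2·4+1)(2·6+1) = 585
Δ: 0! 4! 8! / 13! → 1/6435
sum: t=0:+1/2304 = 1/2304
3j²(2 4 6; 0 0 0) = Δ·Π!·Σ² = 5/143  (sign +1)
sum: t=0:+1/30240 = 1/30240
3j²(2 4 6; -1 3 -2) = Δ·Π!·Σ² = 32/6435  (sign +1)
combine: 4πI² = 585·5/143·32/6435 = 160/1573
take √, sign +1: I = 0.08996855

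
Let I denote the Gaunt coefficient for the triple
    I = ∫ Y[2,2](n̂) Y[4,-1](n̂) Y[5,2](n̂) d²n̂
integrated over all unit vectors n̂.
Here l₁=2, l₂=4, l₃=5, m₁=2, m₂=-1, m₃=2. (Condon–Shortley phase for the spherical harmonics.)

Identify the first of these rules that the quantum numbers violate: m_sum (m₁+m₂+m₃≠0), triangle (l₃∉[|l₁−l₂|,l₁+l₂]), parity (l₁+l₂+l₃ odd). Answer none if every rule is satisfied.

m₁+m₂+m₃ = 2 − 1 + 2 = 3  ✗
triangle: |2−4|=2 ≤ l₃=5 ≤ 2+4=6
parity: l₁+l₂+l₃ = 11 is odd

m_sum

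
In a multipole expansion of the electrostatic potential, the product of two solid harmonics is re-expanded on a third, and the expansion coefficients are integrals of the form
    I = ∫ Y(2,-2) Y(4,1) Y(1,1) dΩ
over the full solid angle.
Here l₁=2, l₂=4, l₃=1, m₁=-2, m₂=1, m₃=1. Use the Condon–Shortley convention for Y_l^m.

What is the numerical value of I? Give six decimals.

triangle: need 2≤l₃≤6, have 1; I=0

0.000000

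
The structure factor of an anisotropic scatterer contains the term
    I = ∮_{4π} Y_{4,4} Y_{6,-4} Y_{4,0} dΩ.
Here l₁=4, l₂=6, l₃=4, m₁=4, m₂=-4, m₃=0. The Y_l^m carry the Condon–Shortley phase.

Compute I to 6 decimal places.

m-sum 0 ✓  L=14 even ✓  2≤4≤10 ✓
Π(2lᵢ+1) = 9×13×9 = 1053
triangle coeff Δ(4,6,4) = 1/1261260
Σ_t [2,4]: t=2:+1/4608 t=3:−1/1296 t=4:+1/4608 = -7/20736
(3j)²=20/1287 [(4 6 4; 0 0 0)], sign=-1
Σ_t [0,0]: t=0:+1/69120 = 1/69120
(3j)²=4/143 [(4 6 4; 4 -4 0)], sign=+1
⇒ 4πI² = 720/1573
I = (-1)√(720/1573/(4π)) = -0.19085211

-0.190852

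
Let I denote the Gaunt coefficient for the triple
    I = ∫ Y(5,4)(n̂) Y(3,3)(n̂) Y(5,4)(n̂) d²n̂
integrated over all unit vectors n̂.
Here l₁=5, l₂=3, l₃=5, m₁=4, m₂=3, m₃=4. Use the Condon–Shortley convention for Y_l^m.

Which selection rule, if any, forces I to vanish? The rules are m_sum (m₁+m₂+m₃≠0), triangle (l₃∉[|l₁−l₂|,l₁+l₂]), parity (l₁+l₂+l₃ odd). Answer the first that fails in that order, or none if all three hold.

m_sum

azimuthal sum: 4 + 3 + 4 = 11  ✗
2 ≤ 5 ≤ 8 (triangle on l)
L = 5 + 3 + 5 = 13 (odd)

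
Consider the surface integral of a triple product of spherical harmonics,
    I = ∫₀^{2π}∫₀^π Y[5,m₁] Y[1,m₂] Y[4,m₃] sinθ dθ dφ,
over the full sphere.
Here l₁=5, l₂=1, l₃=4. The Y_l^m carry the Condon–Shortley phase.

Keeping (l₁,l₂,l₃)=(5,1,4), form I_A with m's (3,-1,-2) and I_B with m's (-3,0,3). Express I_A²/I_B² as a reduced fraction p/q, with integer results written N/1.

7/4

l's match ⇒ only the (l;m) 3-j factors differ between A and B.
A: triangle coeff Δ(5,1,4) = 1/495; Σ_t [0,0]: t=0:+1/2880 = 1/2880; (3j)²=28/495 [(5 1 4; 3 -1 -2)], sign=+1
B: triangle coeff Δ(5,1,4) = 1/495; Σ_t [1,1]: t=1:−1/5040 = -1/5040; (3j)²=16/495 [(5 1 4; -3 0 3)], sign=+1
I_A²/I_B² = (28/495)/(16/495) = 7/4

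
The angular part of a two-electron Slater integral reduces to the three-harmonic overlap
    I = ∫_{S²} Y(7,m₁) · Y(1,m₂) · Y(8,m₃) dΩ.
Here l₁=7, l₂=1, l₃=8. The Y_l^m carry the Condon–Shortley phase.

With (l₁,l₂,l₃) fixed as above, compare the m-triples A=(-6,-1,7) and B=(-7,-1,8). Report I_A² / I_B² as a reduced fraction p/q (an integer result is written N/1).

Same 7,1,8: normalisation and zero-m 3j drop out of the ratio.
A: Δ: 0! 14! 2! / 17! → 1/2040; sum: t=0:+1/12454041600 = 1/12454041600; 3j²(7 1 8; -6 -1 7) = Δ·Π!·Σ² = 7/136  (sign -1)
B: Δ: 0! 14! 2! / 17! → 1/2040; sum: t=0:+1/174356582400 = 1/174356582400; 3j²(7 1 8; -7 -1 8) = Δ·Π!·Σ² = 1/17  (sign +1)
I_A²/I_B² = (7/136)/(1/17) = 7/8

7/8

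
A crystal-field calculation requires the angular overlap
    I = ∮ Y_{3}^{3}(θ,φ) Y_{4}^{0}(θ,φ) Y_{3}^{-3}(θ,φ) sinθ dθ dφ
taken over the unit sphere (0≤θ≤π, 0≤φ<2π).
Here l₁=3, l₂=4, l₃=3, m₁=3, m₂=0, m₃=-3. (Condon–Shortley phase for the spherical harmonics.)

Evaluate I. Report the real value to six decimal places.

Checks pass: Σm=0; 10 even; l₃=3∈[1,7].
(2·3+1)(2·4+1)(2·3+1) = 441
Δ: 4! 2! 4! / 11! → 1/34650
sum: t=1:−1/72 t=2:+1/16 t=3:−1/72 = 5/144
3j²(3 4 3; 0 0 0) = Δ·Π!·Σ² = 2/77  (sign -1)
sum: t=0:+1/1152 = 1/1152
3j²(3 4 3; 3 0 -3) = Δ·Π!·Σ² = 1/154  (sign +1)
combine: 4πI² = 441·2/77·1/154 = 9/121
take √, sign -1: I = -0.07693494

-0.076935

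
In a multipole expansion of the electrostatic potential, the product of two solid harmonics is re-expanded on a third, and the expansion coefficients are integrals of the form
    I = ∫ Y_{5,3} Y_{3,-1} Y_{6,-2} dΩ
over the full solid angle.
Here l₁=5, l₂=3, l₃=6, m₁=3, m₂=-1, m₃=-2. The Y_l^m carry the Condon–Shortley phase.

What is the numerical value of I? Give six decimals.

-0.145631

Checks pass: Σm=0; 14 even; l₃=6∈[2,8].
(2·5+1)(2·3+1)(2·6+1) = 1001
Δ: 2! 8! 4! / 15! → 1/675675
sum: t=0:+1/8640 t=1:−1/2304 t=2:+1/8640 = -7/34560
3j²(5 3 6; 0 0 0) = Δ·Π!·Σ² = 7/429  (sign -1)
sum: t=0:+1/11520 t=1:−1/30240 t=2:+1/1935360 = 1/18432
3j²(5 3 6; 3 -1 -2) = Δ·Π!·Σ² = 7/429  (sign +1)
combine: 4πI² = 1001·7/429·7/429 = 343/1287
take √, sign -1: I = -0.14563067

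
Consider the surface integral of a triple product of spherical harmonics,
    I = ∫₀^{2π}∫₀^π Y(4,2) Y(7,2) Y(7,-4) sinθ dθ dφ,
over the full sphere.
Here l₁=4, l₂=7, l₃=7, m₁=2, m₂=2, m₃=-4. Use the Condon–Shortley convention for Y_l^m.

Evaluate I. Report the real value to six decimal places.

0.018344

Checks pass: Σm=0; 18 even; l₃=7∈[3,11].
(2·4+1)(2·7+1)(2·7+1) = 2025
Δ: 4! 4! 10! / 19! → 1/58198140
sum: t=0:+1/17418240 t=1:−1/622080 t=2:+1/230400 t=3:−1/622080 t=4:+1/17418240 = 1/806400
3j²(4 7 7; 0 0 0) = Δ·Π!·Σ² = 2268/230945  (sign -1)
sum: t=0:+1/34836480 t=1:−1/2903040 t=2:+1/2903040 = 1/34836480
3j²(4 7 7; 2 2 -4) = Δ·Π!·Σ² = 25/117572  (sign -1)
combine: 4πI² = 2025·2268/230945·25/117572 = 820125/193947611
take √, sign +1: I = 0.01834395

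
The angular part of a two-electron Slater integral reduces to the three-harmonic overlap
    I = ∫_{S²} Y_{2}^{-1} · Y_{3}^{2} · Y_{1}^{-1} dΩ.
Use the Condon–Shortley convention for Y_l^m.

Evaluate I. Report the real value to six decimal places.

Rules hold: Σm=0, L=6 even, 1≤1≤5.
N = 5·7·3 = 105
Δ = 4!·0!·2!/7! = 1/105
Racah Σ t=2..2: t=2:+1/4 = 1/4
⇒ 3j(2 3 1; 0 0 0)² = 3/35, sgn -1
Racah Σ t=3..3: t=3:−1/12 = -1/12
⇒ 3j(2 3 1; -1 2 -1)² = 2/21, sgn -1
4πI² = N·(3j₀)²·(3jₘ)² = 6/7
I = +1·√(0.857143/4π) = 0.26116903

0.261169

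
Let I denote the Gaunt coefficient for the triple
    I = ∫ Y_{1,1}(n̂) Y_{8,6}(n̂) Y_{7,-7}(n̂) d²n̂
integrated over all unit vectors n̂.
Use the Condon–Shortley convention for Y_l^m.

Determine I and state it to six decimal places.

Rules hold: Σm=0, L=16 even, 7≤7≤9.
N = 3·17·15 = 765
Δ = 2!·0!·14!/17! = 1/2040
Racah Σ t=1..1: t=1:−1/25401600 = -1/25401600
⇒ 3j(1 8 7; 0 0 0)² = 8/255, sgn +1
Racah Σ t=0..0: t=0:+1/174356582400 = 1/174356582400
⇒ 3j(1 8 7; 1 6 -7)² = 1/2040, sgn +1
4πI² = N·(3j₀)²·(3jₘ)² = 1/85
I = +1·√(0.0117647/4π) = 0.03059748

0.030597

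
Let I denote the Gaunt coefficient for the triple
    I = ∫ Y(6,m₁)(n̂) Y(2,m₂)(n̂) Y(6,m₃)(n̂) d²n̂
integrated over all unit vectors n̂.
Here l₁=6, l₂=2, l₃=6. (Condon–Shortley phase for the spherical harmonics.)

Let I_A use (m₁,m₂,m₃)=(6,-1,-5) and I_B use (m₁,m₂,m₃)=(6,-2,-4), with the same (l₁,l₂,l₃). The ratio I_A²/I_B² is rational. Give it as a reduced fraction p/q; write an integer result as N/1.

11/2

l's match ⇒ only the (l;m) 3-j factors differ between A and B.
A: triangle coeff Δ(6,2,6) = 1/90090; Σ_t [0,0]: t=0:+1/7257600 = 1/7257600; (3j)²=11/455 [(6 2 6; 6 -1 -5)], sign=-1
B: triangle coeff Δ(6,2,6) = 1/90090; Σ_t [0,0]: t=0:+1/14515200 = 1/14515200; (3j)²=2/455 [(6 2 6; 6 -2 -4)], sign=+1
I_A²/I_B² = (11/455)/(2/455) = 11/2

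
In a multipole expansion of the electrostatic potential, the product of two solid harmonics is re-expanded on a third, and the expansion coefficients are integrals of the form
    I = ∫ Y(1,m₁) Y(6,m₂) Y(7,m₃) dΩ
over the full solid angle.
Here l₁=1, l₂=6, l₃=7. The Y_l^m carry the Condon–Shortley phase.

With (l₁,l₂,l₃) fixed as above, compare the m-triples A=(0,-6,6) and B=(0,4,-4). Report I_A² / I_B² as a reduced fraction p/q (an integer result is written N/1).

Shared (l₁,l₂,l₃)=(1,6,7): N and (l;000)² cancel in I_A²/I_B².
A: Δ = 0!·2!·12!/15! = 1/1365; Racah Σ t=0..0: t=0:+1/479001600 = 1/479001600; ⇒ 3j(1 6 7; 0 -6 6)² = 1/105, sgn -1
B: Δ = 0!·2!·12!/15! = 1/1365; Racah Σ t=0..0: t=0:+1/7257600 = 1/7257600; ⇒ 3j(1 6 7; 0 4 -4)² = 11/455, sgn -1
I_A²/I_B² = (1/105)/(11/455) = 13/33

13/33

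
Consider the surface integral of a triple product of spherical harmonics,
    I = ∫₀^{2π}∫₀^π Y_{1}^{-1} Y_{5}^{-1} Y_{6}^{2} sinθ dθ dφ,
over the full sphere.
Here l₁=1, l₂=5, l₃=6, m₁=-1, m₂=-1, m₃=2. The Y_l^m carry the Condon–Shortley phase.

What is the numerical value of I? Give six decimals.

0.216205

m-sum 0 ✓  L=12 even ✓  4≤6≤6 ✓
Π(2lᵢ+1) = 3×11×13 = 429
triangle coeff Δ(1,5,6) = 1/858
Σ_t [0,0]: t=0:+1/14400 = 1/14400
(3j)²=6/143 [(1 5 6; 0 0 0)], sign=+1
Σ_t [0,0]: t=0:+1/34560 = 1/34560
(3j)²=14/429 [(1 5 6; -1 -1 2)], sign=+1
⇒ 4πI² = 84/143
I = (+1)√(84/143/(4π)) = 0.21620548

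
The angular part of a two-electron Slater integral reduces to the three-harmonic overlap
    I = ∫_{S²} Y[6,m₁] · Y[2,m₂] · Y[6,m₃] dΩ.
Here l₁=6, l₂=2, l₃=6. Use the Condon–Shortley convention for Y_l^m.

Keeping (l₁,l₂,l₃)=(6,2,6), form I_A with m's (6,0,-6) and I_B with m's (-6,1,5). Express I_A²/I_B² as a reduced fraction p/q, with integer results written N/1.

2/1

Shared (l₁,l₂,l₃)=(6,2,6): N and (l;000)² cancel in I_A²/I_B².
A: Δ = 2!·10!·2!/15! = 1/90090; Racah Σ t=0..0: t=0:+1/14515200 = 1/14515200; ⇒ 3j(6 2 6; 6 0 -6)² = 22/455, sgn +1
B: Δ = 2!·10!·2!/15! = 1/90090; Racah Σ t=2..2: t=2:+1/7257600 = 1/7257600; ⇒ 3j(6 2 6; -6 1 5)² = 11/455, sgn -1
I_A²/I_B² = (22/455)/(11/455) = 2/1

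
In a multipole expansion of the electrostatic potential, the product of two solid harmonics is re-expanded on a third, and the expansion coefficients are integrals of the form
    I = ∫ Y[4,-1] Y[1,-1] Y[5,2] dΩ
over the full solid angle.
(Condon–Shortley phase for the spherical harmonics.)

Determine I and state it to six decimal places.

0.225034

m-sum 0 ✓  L=10 even ✓  3≤5≤5 ✓
Π(2lᵢ+1) = 9×3×11 = 297
triangle coeff Δ(4,1,5) = 1/495
Σ_t [0,0]: t=0:+1/576 = 1/576
(3j)²=5/99 [(4 1 5; 0 0 0)], sign=-1
Σ_t [0,0]: t=0:+1/1440 = 1/1440
(3j)²=7/165 [(4 1 5; -1 -1 2)], sign=-1
⇒ 4πI² = 7/11
I = (+1)√(7/11/(4π)) = 0.22503380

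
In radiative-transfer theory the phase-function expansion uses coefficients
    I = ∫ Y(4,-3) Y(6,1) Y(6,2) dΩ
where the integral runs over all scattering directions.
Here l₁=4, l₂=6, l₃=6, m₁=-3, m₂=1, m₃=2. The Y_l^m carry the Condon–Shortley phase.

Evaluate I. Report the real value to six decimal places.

m-sum 0 ✓  L=16 even ✓  2≤6≤10 ✓
Π(2lᵢ+1) = 9×13×13 = 1521
triangle coeff Δ(4,6,6) = 1/15315300
Σ_t [0,4]: t=0:+1/829440 t=1:−1/25920 t=2:+1/9216 t=3:−1/25920 t=4:+1/829440 = 7/207360
(3j)²=28/2431 [(4 6 6; 0 0 0)], sign=+1
Σ_t [3,4]: t=3:−1/82944 t=4:+1/103680 = -1/414720
(3j)²=49/43758 [(4 6 6; -3 1 2)], sign=-1
⇒ 4πI² = 686/34969
I = (-1)√(686/34969/(4π)) = -0.03951077

-0.039511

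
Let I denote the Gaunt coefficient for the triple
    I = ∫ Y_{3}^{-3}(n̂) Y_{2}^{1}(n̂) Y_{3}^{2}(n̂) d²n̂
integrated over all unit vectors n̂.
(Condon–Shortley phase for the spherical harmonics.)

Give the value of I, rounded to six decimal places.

m-sum 0 ✓  L=8 even ✓  1≤3≤5 ✓
Π(2lᵢ+1) = 7×5×7 = 245
triangle coeff Δ(3,2,3) = 1/3780
Σ_t [0,2]: t=0:+1/24 t=1:−1/4 t=2:+1/24 = -1/6
(3j)²=4/105 [(3 2 3; 0 0 0)], sign=+1
Σ_t [2,2]: t=2:+1/48 = 1/48
(3j)²=5/84 [(3 2 3; -3 1 2)], sign=-1
⇒ 4πI² = 5/9
I = (-1)√(5/9/(4π)) = -0.21026104

-0.210261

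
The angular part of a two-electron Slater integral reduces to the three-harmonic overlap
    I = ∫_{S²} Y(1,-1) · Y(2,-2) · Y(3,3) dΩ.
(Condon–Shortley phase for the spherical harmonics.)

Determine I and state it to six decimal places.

Checks pass: Σm=0; 6 even; l₃=3∈[1,3].
(2·1+1)(2·2+1)(2·3+1) = 105
Δ: 0! 2! 4! / 7! → 1/105
sum: t=0:+1/4 = 1/4
3j²(1 2 3; 0 0 0) = Δ·Π!·Σ² = 3/35  (sign -1)
sum: t=0:+1/48 = 1/48
3j²(1 2 3; -1 -2 3) = Δ·Π!·Σ² = 1/7  (sign +1)
combine: 4πI² = 105·3/35·1/7 = 9/7
take √, sign -1: I = -0.31986543

-0.319865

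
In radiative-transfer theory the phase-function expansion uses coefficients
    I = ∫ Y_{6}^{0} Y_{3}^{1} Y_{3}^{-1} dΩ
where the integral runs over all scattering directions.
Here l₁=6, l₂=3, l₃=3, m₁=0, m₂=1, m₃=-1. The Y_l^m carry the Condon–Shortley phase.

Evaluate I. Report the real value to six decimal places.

0.177816

m-sum 0 ✓  L=12 even ✓  3≤3≤9 ✓
Π(2lᵢ+1) = 13×7×7 = 637
triangle coeff Δ(6,3,3) = 1/12012
Σ_t [3,3]: t=3:−1/1296 = -1/1296
(3j)²=100/3003 [(6 3 3; 0 0 0)], sign=+1
Σ_t [4,4]: t=4:+1/2304 = 1/2304
(3j)²=75/4004 [(6 3 3; 0 1 -1)], sign=+1
⇒ 4πI² = 625/1573
I = (+1)√(625/1573/(4π)) = 0.17781595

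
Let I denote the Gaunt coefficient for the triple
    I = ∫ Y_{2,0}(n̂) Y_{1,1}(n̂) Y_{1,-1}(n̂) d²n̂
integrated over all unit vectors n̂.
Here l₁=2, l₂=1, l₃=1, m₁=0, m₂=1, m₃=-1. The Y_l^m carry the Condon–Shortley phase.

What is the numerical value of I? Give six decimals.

Rules hold: Σm=0, L=4 even, 1≤1≤3.
N = 5·3·3 = 45
Δ = 2!·2!·0!/5! = 1/30
Racah Σ t=1..1: t=1:−1/1 = -1/1
⇒ 3j(2 1 1; 0 0 0)² = 2/15, sgn +1
Racah Σ t=2..2: t=2:+1/4 = 1/4
⇒ 3j(2 1 1; 0 1 -1)² = 1/30, sgn +1
4πI² = N·(3j₀)²·(3jₘ)² = 1/5
I = +1·√(0.2/4π) = 0.12615663

0.126157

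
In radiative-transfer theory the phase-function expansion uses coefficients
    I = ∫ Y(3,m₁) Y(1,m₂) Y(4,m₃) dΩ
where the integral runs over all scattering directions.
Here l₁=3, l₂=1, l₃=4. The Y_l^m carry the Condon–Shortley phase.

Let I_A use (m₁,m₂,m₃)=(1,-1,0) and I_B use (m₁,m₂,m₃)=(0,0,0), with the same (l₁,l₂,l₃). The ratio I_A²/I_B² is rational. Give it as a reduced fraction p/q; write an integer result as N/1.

Same 3,1,4: normalisation and zero-m 3j drop out of the ratio.
A: Δ: 0! 6! 2! / 9! → 1/252; sum: t=0:+1/96 = 1/96; 3j²(3 1 4; 1 -1 0) = Δ·Π!·Σ² = 1/42  (sign +1)
B: Δ: 0! 6! 2! / 9! → 1/252; sum: t=0:+1/36 = 1/36; 3j²(3 1 4; 0 0 0) = Δ·Π!·Σ² = 4/63  (sign +1)
I_A²/I_B² = (1/42)/(4/63) = 3/8

3/8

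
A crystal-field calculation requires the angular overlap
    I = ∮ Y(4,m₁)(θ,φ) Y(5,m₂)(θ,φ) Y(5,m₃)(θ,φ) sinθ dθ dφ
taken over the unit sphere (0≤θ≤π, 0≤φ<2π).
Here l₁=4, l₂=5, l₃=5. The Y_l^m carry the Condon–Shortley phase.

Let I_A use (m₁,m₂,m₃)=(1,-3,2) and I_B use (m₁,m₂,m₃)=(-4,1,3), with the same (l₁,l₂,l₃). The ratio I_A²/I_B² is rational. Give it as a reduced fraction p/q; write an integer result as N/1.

Same 4,5,5: normalisation and zero-m 3j drop out of the ratio.
A: Δ: 4! 4! 6! / 15! → 1/3153150; sum: t=0:+1/6912 t=1:−1/2880 t=2:+1/17280 = -1/6912; 3j²(4 5 5; 1 -3 2) = Δ·Π!·Σ² = 5/429  (sign +1)
B: Δ: 4! 4! 6! / 15! → 1/3153150; sum: t=4:+1/27648 = 1/27648; 3j²(4 5 5; -4 1 3) = Δ·Π!·Σ² = 10/429  (sign +1)
I_A²/I_B² = (5/429)/(10/429) = 1/2

1/2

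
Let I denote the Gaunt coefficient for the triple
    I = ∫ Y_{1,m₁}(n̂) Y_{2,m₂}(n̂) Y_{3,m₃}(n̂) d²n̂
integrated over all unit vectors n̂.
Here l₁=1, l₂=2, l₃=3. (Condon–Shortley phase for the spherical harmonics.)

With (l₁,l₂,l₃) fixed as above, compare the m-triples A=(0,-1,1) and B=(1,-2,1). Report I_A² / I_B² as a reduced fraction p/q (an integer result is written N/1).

Same 1,2,3: normalisation and zero-m 3j drop out of the ratio.
A: Δ: 0! 2! 4! / 7! → 1/105; sum: t=0:+1/6 = 1/6; 3j²(1 2 3; 0 -1 1) = Δ·Π!·Σ² = 8/105  (sign +1)
B: Δ: 0! 2! 4! / 7! → 1/105; sum: t=0:+1/48 = 1/48; 3j²(1 2 3; 1 -2 1) = Δ·Π!·Σ² = 1/105  (sign +1)
I_A²/I_B² = (8/105)/(1/105) = 8/1

8/1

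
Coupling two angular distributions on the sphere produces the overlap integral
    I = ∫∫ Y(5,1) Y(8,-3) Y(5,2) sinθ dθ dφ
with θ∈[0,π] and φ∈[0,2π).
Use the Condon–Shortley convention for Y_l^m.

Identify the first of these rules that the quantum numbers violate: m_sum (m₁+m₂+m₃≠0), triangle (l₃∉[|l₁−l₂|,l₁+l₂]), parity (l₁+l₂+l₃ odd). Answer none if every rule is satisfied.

m₁+m₂+m₃ = 1 − 3 + 2 = 0  ✓
triangle: |5−8|=3 ≤ l₃=5 ≤ 5+8=13  ✓
parity: l₁+l₂+l₃ = 18 is even  ✓

none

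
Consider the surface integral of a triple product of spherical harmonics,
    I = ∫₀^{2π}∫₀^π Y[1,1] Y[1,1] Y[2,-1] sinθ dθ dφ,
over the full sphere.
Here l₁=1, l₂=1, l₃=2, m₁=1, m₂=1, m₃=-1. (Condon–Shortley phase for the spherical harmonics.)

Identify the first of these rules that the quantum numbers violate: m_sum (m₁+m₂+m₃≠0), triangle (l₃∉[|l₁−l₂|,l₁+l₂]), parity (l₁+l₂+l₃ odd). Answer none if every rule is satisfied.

m_sum

Σmᵢ = 1  ✗
l₃∈[|l₁−l₂|,l₁+l₂]=[0,2], have l₃=2
Σlᵢ = 4 ⇒ even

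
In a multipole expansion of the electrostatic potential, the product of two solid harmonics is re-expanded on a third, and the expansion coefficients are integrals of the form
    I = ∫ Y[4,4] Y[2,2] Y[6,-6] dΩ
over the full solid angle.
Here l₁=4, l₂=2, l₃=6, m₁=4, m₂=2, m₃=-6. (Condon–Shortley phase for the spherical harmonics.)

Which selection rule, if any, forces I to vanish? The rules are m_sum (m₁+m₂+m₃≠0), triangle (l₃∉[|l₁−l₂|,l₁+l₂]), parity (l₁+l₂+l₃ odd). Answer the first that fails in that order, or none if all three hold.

m₁+m₂+m₃ = 4 + 2 − 6 = 0  ✓
triangle: |4−2|=2 ≤ l₃=6 ≤ 4+2=6  ✓
parity: l₁+l₂+l₃ = 12 is even  ✓

none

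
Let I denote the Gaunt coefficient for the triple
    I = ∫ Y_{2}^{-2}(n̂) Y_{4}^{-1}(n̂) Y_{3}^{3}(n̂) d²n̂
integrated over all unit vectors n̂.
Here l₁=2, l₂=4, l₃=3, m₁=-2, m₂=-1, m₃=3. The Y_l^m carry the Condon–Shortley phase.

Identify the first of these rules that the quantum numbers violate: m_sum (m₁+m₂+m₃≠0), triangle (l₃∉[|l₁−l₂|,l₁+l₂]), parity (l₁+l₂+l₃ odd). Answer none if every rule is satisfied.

Σmᵢ = 0  ✓
l₃∈[|l₁−l₂|,l₁+l₂]=[2,6], have l₃=3  ✓
Σlᵢ = 9 ⇒ odd  ✗

parity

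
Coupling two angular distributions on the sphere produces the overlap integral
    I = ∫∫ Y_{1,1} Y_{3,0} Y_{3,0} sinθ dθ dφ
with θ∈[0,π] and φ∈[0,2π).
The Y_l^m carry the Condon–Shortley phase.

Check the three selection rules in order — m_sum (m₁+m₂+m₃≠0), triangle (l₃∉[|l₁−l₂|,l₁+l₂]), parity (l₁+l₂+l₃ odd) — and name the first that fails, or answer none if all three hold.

m_sum

Σmᵢ = 1  ✗
l₃∈[|l₁−l₂|,l₁+l₂]=[2,4], have l₃=3
Σlᵢ = 7 ⇒ odd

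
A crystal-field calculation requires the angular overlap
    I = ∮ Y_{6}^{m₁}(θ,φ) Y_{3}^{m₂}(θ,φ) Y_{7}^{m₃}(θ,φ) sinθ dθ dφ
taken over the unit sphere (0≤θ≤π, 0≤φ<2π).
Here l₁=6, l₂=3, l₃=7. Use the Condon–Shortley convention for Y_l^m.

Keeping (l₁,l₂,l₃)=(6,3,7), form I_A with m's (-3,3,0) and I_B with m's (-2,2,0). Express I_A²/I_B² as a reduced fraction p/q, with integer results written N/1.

27/50

l's match ⇒ only the (l;m) 3-j factors differ between A and B.
A: triangle coeff Δ(6,3,7) = 1/2042040; Σ_t [2,2]: t=2:+1/1451520 = 1/1451520; (3j)²=45/4862 [(6 3 7; -3 3 0)], sign=-1
B: triangle coeff Δ(6,3,7) = 1/2042040; Σ_t [1,2]: t=1:−1/725760 t=2:+1/207360 = 1/290304; (3j)²=125/7293 [(6 3 7; -2 2 0)], sign=-1
I_A²/I_B² = (45/4862)/(125/7293) = 27/50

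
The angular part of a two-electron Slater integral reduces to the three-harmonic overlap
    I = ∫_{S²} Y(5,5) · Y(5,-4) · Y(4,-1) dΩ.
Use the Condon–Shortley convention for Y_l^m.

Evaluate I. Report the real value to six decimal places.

0.184127

m-sum 0 ✓  L=14 even ✓  0≤4≤10 ✓
Π(2lᵢ+1) = 11×11×9 = 1089
triangle coeff Δ(5,5,4) = 1/3153150
Σ_t [1,5]: t=1:−1/69120 t=2:+1/1728 t=3:−1/576 t=4:+1/1728 t=5:−1/69120 = -7/11520
(3j)²=2/143 [(5 5 4; 0 0 0)], sign=-1
Σ_t [0,0]: t=0:+1/103680 = 1/103680
(3j)²=4/143 [(5 5 4; 5 -4 -1)], sign=-1
⇒ 4πI² = 72/169
I = (+1)√(72/169/(4π)) = 0.18412721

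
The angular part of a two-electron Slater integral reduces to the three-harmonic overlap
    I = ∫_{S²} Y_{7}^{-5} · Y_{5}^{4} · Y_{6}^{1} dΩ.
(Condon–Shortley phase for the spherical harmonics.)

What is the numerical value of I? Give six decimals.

Rules hold: Σm=0, L=18 even, 2≤6≤12.
N = 15·11·13 = 2145
Δ = 6!·8!·4!/19! = 1/174594420
Racah Σ t=1..5: t=1:−1/4147200 t=2:+1/207360 t=3:−1/82944 t=4:+1/207360 t=5:−1/4147200 = -1/345600
⇒ 3j(7 5 6; 0 0 0)² = 420/46189, sgn -1
Racah Σ t=5..6: t=5:−1/14515200 t=6:+1/6220800 = 1/10886400
⇒ 3j(7 5 6; -5 4 1)² = 128/12597, sgn -1
4πI² = N·(3j₀)²·(3jₘ)² = 268800/1356277
I = +1·√(0.19819/4π) = 0.12558434

0.125584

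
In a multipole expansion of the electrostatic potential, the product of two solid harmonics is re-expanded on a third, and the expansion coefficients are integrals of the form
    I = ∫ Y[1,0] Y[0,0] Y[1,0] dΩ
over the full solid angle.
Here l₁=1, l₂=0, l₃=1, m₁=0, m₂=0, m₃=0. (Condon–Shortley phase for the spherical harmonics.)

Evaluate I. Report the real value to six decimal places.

Checks pass: Σm=0; 2 even; l₃=1∈[1,1].
(2·1+1)(2·0+1)(2·1+1) = 9
Δ: 0! 2! 0! / 3! → 1/3
sum: t=0:+1/1 = 1/1
3j²(1 0 1; 0 0 0) = Δ·Π!·Σ² = 1/3  (sign -1)
(m-triple is (0,0,0) — same symbol as above.)
combine: 4πI² = 9·1/3·1/3 = 1/1
take √, sign +1: I = 0.28209479

0.282095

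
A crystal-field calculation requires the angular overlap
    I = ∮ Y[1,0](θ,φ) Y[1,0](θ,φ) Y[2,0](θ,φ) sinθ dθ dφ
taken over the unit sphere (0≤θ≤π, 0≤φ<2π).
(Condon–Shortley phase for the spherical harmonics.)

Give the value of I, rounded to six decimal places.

m-sum 0 ✓  L=4 even ✓  0≤2≤2 ✓
Π(2lᵢ+1) = 3×3×5 = 45
triangle coeff Δ(1,1,2) = 1/30
Σ_t [0,0]: t=0:+1/1 = 1/1
(3j)²=2/15 [(1 1 2; 0 0 0)], sign=+1
(m-triple is (0,0,0) — same symbol as above.)
⇒ 4πI² = 4/5
I = (+1)√(4/5/(4π)) = 0.25231325

0.252313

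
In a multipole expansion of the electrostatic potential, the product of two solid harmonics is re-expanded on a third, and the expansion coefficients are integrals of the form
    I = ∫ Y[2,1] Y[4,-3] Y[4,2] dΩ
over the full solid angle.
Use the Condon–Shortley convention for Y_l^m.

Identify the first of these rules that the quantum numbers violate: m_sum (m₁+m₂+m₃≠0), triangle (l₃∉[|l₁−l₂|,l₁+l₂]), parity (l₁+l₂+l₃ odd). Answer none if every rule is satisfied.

Σmᵢ = 0  ✓
l₃∈[|l₁−l₂|,l₁+l₂]=[2,6], have l₃=4  ✓
Σlᵢ = 10 ⇒ even  ✓

none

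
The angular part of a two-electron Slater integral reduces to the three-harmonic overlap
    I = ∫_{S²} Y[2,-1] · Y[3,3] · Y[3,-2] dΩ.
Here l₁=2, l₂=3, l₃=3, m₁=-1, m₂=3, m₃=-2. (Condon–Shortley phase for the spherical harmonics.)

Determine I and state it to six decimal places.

Checks pass: Σm=0; 8 even; l₃=3∈[1,5].
(2·2+1)(2·3+1)(2·3+1) = 245
Δ: 2! 2! 4! / 9! → 1/3780
sum: t=0:+1/24 t=1:−1/4 t=2:+1/24 = -1/6
3j²(2 3 3; 0 0 0) = Δ·Π!·Σ² = 4/105  (sign +1)
sum: t=2:+1/48 = 1/48
3j²(2 3 3; -1 3 -2) = Δ·Π!·Σ² = 5/84  (sign -1)
combine: 4πI² = 245·4/105·5/84 = 5/9
take √, sign -1: I = -0.21026104

-0.210261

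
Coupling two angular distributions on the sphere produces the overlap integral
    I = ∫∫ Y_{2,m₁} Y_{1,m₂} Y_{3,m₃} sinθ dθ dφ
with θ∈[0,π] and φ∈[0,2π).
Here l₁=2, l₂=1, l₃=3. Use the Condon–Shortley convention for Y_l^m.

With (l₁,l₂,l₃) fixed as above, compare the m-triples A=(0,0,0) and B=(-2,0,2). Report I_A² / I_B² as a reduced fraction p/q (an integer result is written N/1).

l's match ⇒ only the (l;m) 3-j factors differ between A and B.
A: triangle coeff Δ(2,1,3) = 1/105; Σ_t [0,0]: t=0:+1/4 = 1/4; (3j)²=3/35 [(2 1 3; 0 0 0)], sign=-1
B: triangle coeff Δ(2,1,3) = 1/105; Σ_t [0,0]: t=0:+1/24 = 1/24; (3j)²=1/21 [(2 1 3; -2 0 2)], sign=-1
I_A²/I_B² = (3/35)/(1/21) = 9/5

9/5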